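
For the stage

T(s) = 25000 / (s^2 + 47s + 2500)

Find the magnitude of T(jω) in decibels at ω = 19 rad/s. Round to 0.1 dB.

At s = jω = j19:
quadratic: (j19)² + 47·j19 + 2500 = 2139 + j893 → |·| ≈ 2317.9, ∠ ≈ 22.66°
|T| = 25000 / 2317.9 ≈ 10.786
Gain = 20 log₁₀(10.786) ≈ 20.66 dB

20.7 dB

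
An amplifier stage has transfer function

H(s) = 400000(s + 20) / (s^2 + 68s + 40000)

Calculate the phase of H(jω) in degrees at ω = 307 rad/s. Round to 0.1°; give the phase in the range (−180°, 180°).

At s = jω = j307:
zero (s+20): 20 + j307 → |·| = √(20²+307²) = √94649 ≈ 307.65, ∠ = arctan(307/20) ≈ 86.27°
quadratic: (j307)² + 68·j307 + 40000 = -54249 + j20876 → |·| ≈ 58127, ∠ ≈ 158.95°
∠H = 86.27° − 158.95° = -72.68°

-72.7°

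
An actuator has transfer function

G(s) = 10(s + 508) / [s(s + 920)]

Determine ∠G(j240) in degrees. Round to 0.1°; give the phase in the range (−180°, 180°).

At s = jω = j240:
zero (s+508): 508 + j240 → |·| = √(508²+240²) = √315664 ≈ 561.84, ∠ = arctan(240/508) ≈ 25.29°
pole (s+920): 920 + j240 → |·| = √(920²+240²) = √904000 ≈ 950.79, ∠ = arctan(240/920) ≈ 14.62°
pole at origin: |s| = 240, ∠ = 90.00° (in denominator)
∠G = 25.29° − 104.62° = -79.33°

-79.3°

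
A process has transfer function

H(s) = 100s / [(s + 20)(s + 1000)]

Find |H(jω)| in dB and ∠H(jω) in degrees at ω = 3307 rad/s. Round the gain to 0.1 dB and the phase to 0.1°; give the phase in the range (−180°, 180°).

At s = jω = j3307:
zero at origin: s = j3307 → |·| = 3307, ∠ = 90.00°
pole (s+20): 20 + j3307 → |·| = √(20²+3307²) = √10936649 ≈ 3307.1, ∠ = arctan(3307/20) ≈ 89.65°
pole (s+1000): 1000 + j3307 → |·| = √(1000²+3307²) = √11936249 ≈ 3454.9, ∠ = arctan(3307/1000) ≈ 73.18°
|H| = 100 · 3307 / 1.1426e+07 ≈ 0.028943
Gain = 20 log₁₀(0.028943) ≈ -30.77 dB
∠H = 90.00° − 162.83° = -72.83°

-30.8 dB, -72.8°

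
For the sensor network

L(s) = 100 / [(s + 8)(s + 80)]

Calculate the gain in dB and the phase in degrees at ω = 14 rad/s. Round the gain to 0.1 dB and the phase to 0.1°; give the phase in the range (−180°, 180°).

-22.3 dB, -70.2°

At s = jω = j14:
pole (s+8): 8 + j14 → |·| = √(8²+14²) = √260 ≈ 16.125, ∠ = arctan(14/8) ≈ 60.26°
pole (s+80): 80 + j14 → |·| = √(80²+14²) = √6596 ≈ 81.216, ∠ = arctan(14/80) ≈ 9.93°
|L| = 100 / 1309.6 ≈ 0.076359
Gain = 20 log₁₀(0.076359) ≈ -22.34 dB
∠L = 0.00° − 70.19° = -70.19°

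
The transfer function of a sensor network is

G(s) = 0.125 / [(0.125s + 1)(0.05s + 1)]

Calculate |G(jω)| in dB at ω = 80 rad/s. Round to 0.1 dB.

At ω = 80 rad/s:
pole (1 + j80·0.125) = 1 + j10 → |·| ≈ 10.05, ∠ ≈ 84.29°
pole (1 + j80·0.05) = 1 + j4 → |·| ≈ 4.1231, ∠ ≈ 75.96°
|G| = 0.125 · 1 / (10.05 · 4.1231) ≈ 0.0030166
Gain = 20 log₁₀(0.0030166) ≈ -50.41 dB

-50.4 dB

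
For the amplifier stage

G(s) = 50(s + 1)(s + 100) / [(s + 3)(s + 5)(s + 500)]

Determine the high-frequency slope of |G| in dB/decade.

Each pole contributes −20 dB/decade at high frequency; each zero contributes +20 dB/decade.
Net: 2 zero(s) − 3 pole(s) → -20 dB/decade.

-20 dB/decade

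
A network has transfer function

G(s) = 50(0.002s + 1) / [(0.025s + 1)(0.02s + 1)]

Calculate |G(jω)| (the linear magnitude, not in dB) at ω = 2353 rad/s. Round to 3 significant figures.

At ω = 2353 rad/s:
zero (1 + j2353·0.002) = 1 + j4.706 → |·| ≈ 4.8111, ∠ ≈ 78.00°
pole (1 + j2353·0.025) = 1 + j58.825 → |·| ≈ 58.833, ∠ ≈ 89.03°
pole (1 + j2353·0.02) = 1 + j47.06 → |·| ≈ 47.071, ∠ ≈ 88.78°
|G| = 50 · 4.8111 / (58.833 · 47.071) ≈ 0.086864

0.0869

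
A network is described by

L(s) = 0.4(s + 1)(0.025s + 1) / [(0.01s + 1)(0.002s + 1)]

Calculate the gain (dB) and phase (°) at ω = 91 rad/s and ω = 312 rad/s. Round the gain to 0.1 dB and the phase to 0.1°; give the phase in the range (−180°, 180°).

At ω = 91 rad/s:
zero (1 + j91·1) = 1 + j91 → |·| ≈ 91.005, ∠ ≈ 89.37°
zero (1 + j91·0.025) = 1 + j2.275 → |·| ≈ 2.4851, ∠ ≈ 66.27°
pole (1 + j91·0.01) = 1 + j0.91 → |·| ≈ 1.3521, ∠ ≈ 42.30°
pole (1 + j91·0.002) = 1 + j0.182 → |·| ≈ 1.0164, ∠ ≈ 10.31°
|L| = 0.4 · 91.005 · 2.4851 / (1.3521 · 1.0164) ≈ 65.826
Gain = 20 log₁₀(65.826) ≈ 36.37 dB
∠L = (89.37° + 66.27°) − (42.30° + 10.31°) = 103.03°

At ω = 312 rad/s:
zero (1 + j312·1) = 1 + j312 → |·| ≈ 312, ∠ ≈ 89.82°
zero (1 + j312·0.025) = 1 + j7.8 → |·| ≈ 7.8638, ∠ ≈ 82.69°
pole (1 + j312·0.01) = 1 + j3.12 → |·| ≈ 3.2763, ∠ ≈ 72.23°
pole (1 + j312·0.002) = 1 + j0.624 → |·| ≈ 1.1787, ∠ ≈ 31.96°
|L| = 0.4 · 312 · 7.8638 / (3.2763 · 1.1787) ≈ 254.13
Gain = 20 log₁₀(254.13) ≈ 48.10 dB
∠L = (89.82° + 82.69°) − (72.23° + 31.96°) = 68.32°

ω = 91: 36.4 dB, 103.0°; ω = 312: 48.1 dB, 68.3°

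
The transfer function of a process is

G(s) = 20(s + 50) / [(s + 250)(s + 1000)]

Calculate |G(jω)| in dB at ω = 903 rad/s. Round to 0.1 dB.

-36.9 dB

At s = jω = j903:
zero (s+50): 50 + j903 → |·| = √(50²+903²) = √817909 ≈ 904.38, ∠ = arctan(903/50) ≈ 86.83°
pole (s+250): 250 + j903 → |·| = √(250²+903²) = √877909 ≈ 936.97, ∠ = arctan(903/250) ≈ 74.52°
pole (s+1000): 1000 + j903 → |·| = √(1000²+903²) = √1815409 ≈ 1347.4, ∠ = arctan(903/1000) ≈ 42.08°
|G| = 20 · 904.38 / 1.2625e+06 ≈ 0.014327
Gain = 20 log₁₀(0.014327) ≈ -36.88 dB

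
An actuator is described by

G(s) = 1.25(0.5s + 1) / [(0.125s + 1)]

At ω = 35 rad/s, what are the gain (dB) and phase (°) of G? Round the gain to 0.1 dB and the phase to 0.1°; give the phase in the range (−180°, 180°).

13.8 dB, 9.6°

At ω = 35 rad/s:
zero (1 + j35·0.5) = 1 + j17.5 → |·| ≈ 17.529, ∠ ≈ 86.73°
pole (1 + j35·0.125) = 1 + j4.375 → |·| ≈ 4.4878, ∠ ≈ 77.12°
|G| = 1.25 · 17.529 / (4.4878) ≈ 4.8824
Gain = 20 log₁₀(4.8824) ≈ 13.77 dB
∠G = (86.73°) − (77.12°) = 9.61°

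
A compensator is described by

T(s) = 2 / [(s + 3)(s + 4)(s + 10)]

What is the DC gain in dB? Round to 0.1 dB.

-35.6 dB

T(0) = 2 / (3·4·10) ≈ 0.016667
20 log₁₀(0.016667) ≈ -35.56 dB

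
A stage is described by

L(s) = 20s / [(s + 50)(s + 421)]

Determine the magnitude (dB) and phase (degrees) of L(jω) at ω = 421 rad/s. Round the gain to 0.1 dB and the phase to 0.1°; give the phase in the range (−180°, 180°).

At s = jω = j421:
zero at origin: s = j421 → |·| = 421, ∠ = 90.00°
pole (s+50): 50 + j421 → |·| = √(50²+421²) = √179741 ≈ 423.96, ∠ = arctan(421/50) ≈ 83.23°
pole (s+421): 421 + j421 → |·| = √(421²+421²) = √354482 ≈ 595.38, ∠ = arctan(421/421) ≈ 45.00°
|L| = 20 · 421 / 2.5242e+05 ≈ 0.033357
Gain = 20 log₁₀(0.033357) ≈ -29.54 dB
∠L = 90.00° − 128.23° = -38.23°

-29.5 dB, -38.2°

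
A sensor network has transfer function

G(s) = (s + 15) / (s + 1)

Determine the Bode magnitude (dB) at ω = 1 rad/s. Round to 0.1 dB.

20.5 dB

At s = jω = j1:
zero (s+15): 15 + j1 → |·| = √(15²+1²) = √226 ≈ 15.033, ∠ = arctan(1/15) ≈ 3.81°
pole (s+1): 1 + j1 → |·| = √(1²+1²) = √2 ≈ 1.4142, ∠ = arctan(1/1) ≈ 45.00°
|G| = 1 · 15.033 / 1.4142 ≈ 10.63
Gain = 20 log₁₀(10.63) ≈ 20.53 dB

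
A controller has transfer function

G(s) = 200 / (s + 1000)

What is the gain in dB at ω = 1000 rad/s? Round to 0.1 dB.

-17.0 dB

Substitute s = j1000:
Numerator: 200 = 200 + j0
Denominator: (j1000) + 1000 = 1000 + j1000
|N| = √(200² + 0²) ≈ 200, ∠N ≈ 0.00°
|D| = √(1000² + 1000²) ≈ 1414.2, ∠D ≈ 45.00°
|G| = 200 / 1414.2 ≈ 0.14142
Gain = 20 log₁₀(0.14142) ≈ -16.99 dB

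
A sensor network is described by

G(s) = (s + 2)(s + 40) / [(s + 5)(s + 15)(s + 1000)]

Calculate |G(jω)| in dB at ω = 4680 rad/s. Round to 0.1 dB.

At s = jω = j4680:
zero (s+2): 2 + j4680 → |·| = √(2²+4680²) = √21902404 ≈ 4680, ∠ = arctan(4680/2) ≈ 89.98°
zero (s+40): 40 + j4680 → |·| = √(40²+4680²) = √21904000 ≈ 4680.2, ∠ = arctan(4680/40) ≈ 89.51°
pole (s+5): 5 + j4680 → |·| = √(5²+4680²) = √21902425 ≈ 4680, ∠ = arctan(4680/5) ≈ 89.94°
pole (s+15): 15 + j4680 → |·| = √(15²+4680²) = √21902625 ≈ 4680, ∠ = arctan(4680/15) ≈ 89.82°
pole (s+1000): 1000 + j4680 → |·| = √(1000²+4680²) = √22902400 ≈ 4785.6, ∠ = arctan(4680/1000) ≈ 77.94°
|G| = 1 · 2.1903e+07 / 1.0482e+11 ≈ 0.00020896
Gain = 20 log₁₀(0.00020896) ≈ -73.60 dB

-73.6 dB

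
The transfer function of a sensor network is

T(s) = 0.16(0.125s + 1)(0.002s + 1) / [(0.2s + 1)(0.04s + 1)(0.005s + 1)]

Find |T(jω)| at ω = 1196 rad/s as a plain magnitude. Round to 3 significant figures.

0.000894

At ω = 1196 rad/s:
zero (1 + j1196·0.125) = 1 + j149.5 → |·| ≈ 149.5, ∠ ≈ 89.62°
zero (1 + j1196·0.002) = 1 + j2.392 → |·| ≈ 2.5926, ∠ ≈ 67.31°
pole (1 + j1196·0.2) = 1 + j239.2 → |·| ≈ 239.2, ∠ ≈ 89.76°
pole (1 + j1196·0.04) = 1 + j47.84 → |·| ≈ 47.85, ∠ ≈ 88.80°
pole (1 + j1196·0.005) = 1 + j5.98 → |·| ≈ 6.063, ∠ ≈ 80.51°
|T| = 0.16 · 149.5 · 2.5926 / (239.2 · 47.85 · 6.063) ≈ 0.00089365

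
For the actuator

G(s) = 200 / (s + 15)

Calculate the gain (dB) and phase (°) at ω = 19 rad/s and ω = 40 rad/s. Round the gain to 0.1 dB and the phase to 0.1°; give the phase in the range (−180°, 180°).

ω = 19: 18.3 dB, -51.7°; ω = 40: 13.4 dB, -69.4°

Substitute s = j19:
Numerator: 200 = 200 + j0
Denominator: (j19) + 15 = 15 + j19
|N| = √(200² + 0²) ≈ 200, ∠N ≈ 0.00°
|D| = √(15² + 19²) ≈ 24.207, ∠D ≈ 51.71°
|G| = 200 / 24.207 ≈ 8.2621
Gain = 20 log₁₀(8.2621) ≈ 18.34 dB
∠G = 0.00° − 51.71° = -51.71°

Substitute s = j40:
Numerator: 200 = 200 + j0
Denominator: (j40) + 15 = 15 + j40
|N| = √(200² + 0²) ≈ 200, ∠N ≈ 0.00°
|D| = √(15² + 40²) ≈ 42.72, ∠D ≈ 69.44°
|G| = 200 / 42.72 ≈ 4.6816
Gain = 20 log₁₀(4.6816) ≈ 13.41 dB
∠G = 0.00° − 69.44° = -69.44°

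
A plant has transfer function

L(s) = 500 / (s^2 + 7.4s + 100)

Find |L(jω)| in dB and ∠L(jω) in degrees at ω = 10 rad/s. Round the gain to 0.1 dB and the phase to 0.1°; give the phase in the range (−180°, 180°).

At s = jω = j10:
quadratic: (j10)² + 7.4·j10 + 100 = 0 + j74 → |·| ≈ 74, ∠ ≈ 90.00°
|L| = 500 / 74 ≈ 6.7568
Gain = 20 log₁₀(6.7568) ≈ 16.59 dB
∠L = 0.00° − 90.00° = -90.00°

16.6 dB, -90.0°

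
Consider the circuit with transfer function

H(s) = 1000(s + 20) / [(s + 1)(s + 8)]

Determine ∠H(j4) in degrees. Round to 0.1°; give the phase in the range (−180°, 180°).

At s = jω = j4:
zero (s+20): 20 + j4 → |·| = √(20²+4²) = √416 ≈ 20.396, ∠ = arctan(4/20) ≈ 11.31°
pole (s+1): 1 + j4 → |·| = √(1²+4²) = √17 ≈ 4.1231, ∠ = arctan(4/1) ≈ 75.96°
pole (s+8): 8 + j4 → |·| = √(8²+4²) = √80 ≈ 8.9443, ∠ = arctan(4/8) ≈ 26.57°
∠H = 11.31° − 102.53° = -91.22°

-91.2°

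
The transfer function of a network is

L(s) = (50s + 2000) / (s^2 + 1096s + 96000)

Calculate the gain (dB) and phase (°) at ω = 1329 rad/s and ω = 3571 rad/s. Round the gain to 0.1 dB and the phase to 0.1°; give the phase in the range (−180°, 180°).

ω = 1329: -30.5 dB, -50.6°; ω = 3571: -37.4 dB, -73.5°

Substitute s = j1329:
Numerator: 50(j1329) + 2000 = 2000 + j66450
Denominator: (j1329)^2 + 1096(j1329) + 96000 = -1670241 + j1456584
|N| = √(2000² + 66450²) ≈ 66480, ∠N ≈ 88.28°
|D| = √(1670241² + 1456584²) ≈ 2.2162e+06, ∠D ≈ 138.91°
|L| = 66480 / 2.2162e+06 ≈ 0.029997
Gain = 20 log₁₀(0.029997) ≈ -30.46 dB
∠L = 88.28° − 138.91° = -50.63°

Substitute s = j3571:
Numerator: 50(j3571) + 2000 = 2000 + j178550
Denominator: (j3571)^2 + 1096(j3571) + 96000 = -12656041 + j3913816
|N| = √(2000² + 178550²) ≈ 1.7856e+05, ∠N ≈ 89.36°
|D| = √(12656041² + 3913816²) ≈ 1.3247e+07, ∠D ≈ 162.82°
|L| = 1.7856e+05 / 1.3247e+07 ≈ 0.013479
Gain = 20 log₁₀(0.013479) ≈ -37.41 dB
∠L = 89.36° − 162.82° = -73.46°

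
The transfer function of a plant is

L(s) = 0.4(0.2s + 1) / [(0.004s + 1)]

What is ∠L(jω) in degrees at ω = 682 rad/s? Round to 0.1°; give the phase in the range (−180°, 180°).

19.7°

At ω = 682 rad/s:
zero (1 + j682·0.2) = 1 + j136.4 → |·| ≈ 136.4, ∠ ≈ 89.58°
pole (1 + j682·0.004) = 1 + j2.728 → |·| ≈ 2.9055, ∠ ≈ 69.87°
∠L = (89.58°) − (69.87°) = 19.71°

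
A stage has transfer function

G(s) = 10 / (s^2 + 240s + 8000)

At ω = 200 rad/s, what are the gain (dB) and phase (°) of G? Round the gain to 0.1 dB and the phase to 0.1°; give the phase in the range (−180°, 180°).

Substitute s = j200:
Numerator: 10 = 10 + j0
Denominator: (j200)^2 + 240(j200) + 8000 = -32000 + j48000
|N| = √(10² + 0²) ≈ 10, ∠N ≈ 0.00°
|D| = √(32000² + 48000²) ≈ 57689, ∠D ≈ 123.69°
|G| = 10 / 57689 ≈ 0.00017334
Gain = 20 log₁₀(0.00017334) ≈ -75.22 dB
∠G = 0.00° − 123.69° = -123.69°

-75.2 dB, -123.7°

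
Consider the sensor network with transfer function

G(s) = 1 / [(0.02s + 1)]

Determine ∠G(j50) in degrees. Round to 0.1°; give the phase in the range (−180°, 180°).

-45.0°

At ω = 50 rad/s:
pole (1 + j50·0.02) = 1 + j1 → |·| ≈ 1.4142, ∠ ≈ 45.00°
∠G = (0°) − (45.00°) = -45.00°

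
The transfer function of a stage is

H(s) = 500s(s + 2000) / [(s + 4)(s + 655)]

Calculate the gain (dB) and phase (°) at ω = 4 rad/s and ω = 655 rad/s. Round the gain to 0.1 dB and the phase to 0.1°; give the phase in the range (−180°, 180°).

At s = jω = j4:
zero (s+2000): 2000 + j4 → |·| = √(2000²+4²) = √4000016 ≈ 2000, ∠ = arctan(4/2000) ≈ 0.11°
zero at origin: s = j4 → |·| = 4, ∠ = 90.00°
pole (s+4): 4 + j4 → |·| = √(4²+4²) = √32 ≈ 5.6569, ∠ = arctan(4/4) ≈ 45.00°
pole (s+655): 655 + j4 → |·| = √(655²+4²) = √429041 ≈ 655.01, ∠ = arctan(4/655) ≈ 0.35°
|H| = 500 · 8000 / 3705.3 ≈ 1079.5
Gain = 20 log₁₀(1079.5) ≈ 60.66 dB
∠H = 90.11° − 45.35° = 44.76°

At s = jω = j655:
zero (s+2000): 2000 + j655 → |·| = √(2000²+655²) = √4429025 ≈ 2104.5, ∠ = arctan(655/2000) ≈ 18.13°
zero at origin: s = j655 → |·| = 655, ∠ = 90.00°
pole (s+4): 4 + j655 → |·| = √(4²+655²) = √429041 ≈ 655.01, ∠ = arctan(655/4) ≈ 89.65°
pole (s+655): 655 + j655 → |·| = √(655²+655²) = √858050 ≈ 926.31, ∠ = arctan(655/655) ≈ 45.00°
|H| = 500 · 1.3784e+06 / 6.0674e+05 ≈ 1135.9
Gain = 20 log₁₀(1135.9) ≈ 61.11 dB
∠H = 108.13° − 134.65° = -26.52°

ω = 4: 60.7 dB, 44.8°; ω = 655: 61.1 dB, -26.5°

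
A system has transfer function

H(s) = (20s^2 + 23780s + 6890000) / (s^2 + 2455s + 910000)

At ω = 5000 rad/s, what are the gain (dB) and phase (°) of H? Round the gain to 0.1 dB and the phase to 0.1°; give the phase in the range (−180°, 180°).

25.5 dB, 13.4°

Substitute s = j5000:
Numerator: 20(j5000)^2 + 23780(j5000) + 6890000 = -493110000 + j118900000
Denominator: (j5000)^2 + 2455(j5000) + 910000 = -24090000 + j12275000
|N| = √(493110000² + 118900000²) ≈ 5.0724e+08, ∠N ≈ 166.44°
|D| = √(24090000² + 12275000²) ≈ 2.7037e+07, ∠D ≈ 153.00°
|H| = 5.0724e+08 / 2.7037e+07 ≈ 18.761
Gain = 20 log₁₀(18.761) ≈ 25.47 dB
∠H = 166.44° − 153.00° = 13.44°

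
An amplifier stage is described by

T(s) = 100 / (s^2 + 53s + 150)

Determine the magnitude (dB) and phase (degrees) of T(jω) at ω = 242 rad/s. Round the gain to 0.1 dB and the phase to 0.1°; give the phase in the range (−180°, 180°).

Substitute s = j242:
Numerator: 100 = 100 + j0
Denominator: (j242)^2 + 53(j242) + 150 = -58414 + j12826
|N| = √(100² + 0²) ≈ 100, ∠N ≈ 0.00°
|D| = √(58414² + 12826²) ≈ 59806, ∠D ≈ 167.62°
|T| = 100 / 59806 ≈ 0.0016721
Gain = 20 log₁₀(0.0016721) ≈ -55.53 dB
∠T = 0.00° − 167.62° = -167.62°

-55.5 dB, -167.6°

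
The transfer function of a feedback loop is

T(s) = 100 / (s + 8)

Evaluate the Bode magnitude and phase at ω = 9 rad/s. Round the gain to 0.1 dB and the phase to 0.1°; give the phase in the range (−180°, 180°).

18.4 dB, -48.4°

At s = jω = j9:
pole (s+8): 8 + j9 → |·| = √(8²+9²) = √145 ≈ 12.042, ∠ = arctan(9/8) ≈ 48.37°
|T| = 100 / 12.042 ≈ 8.3043
Gain = 20 log₁₀(8.3043) ≈ 18.39 dB
∠T = 0.00° − 48.37° = -48.37°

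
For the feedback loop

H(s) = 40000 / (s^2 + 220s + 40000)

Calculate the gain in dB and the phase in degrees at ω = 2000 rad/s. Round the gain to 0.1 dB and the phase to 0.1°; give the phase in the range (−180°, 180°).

-40.0 dB, -173.7°

At s = jω = j2000:
quadratic: (j2000)² + 220·j2000 + 40000 = -3960000 + j440000 → |·| ≈ 3.9844e+06, ∠ ≈ 173.66°
|H| = 40000 / 3.9844e+06 ≈ 0.010039
Gain = 20 log₁₀(0.010039) ≈ -39.97 dB
∠H = 0.00° − 173.66° = -173.66°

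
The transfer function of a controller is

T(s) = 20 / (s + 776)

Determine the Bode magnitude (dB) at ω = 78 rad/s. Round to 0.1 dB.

At s = jω = j78:
pole (s+776): 776 + j78 → |·| = √(776²+78²) = √608260 ≈ 779.91, ∠ = arctan(78/776) ≈ 5.74°
|T| = 20 / 779.91 ≈ 0.025644
Gain = 20 log₁₀(0.025644) ≈ -31.82 dB

-31.8 dB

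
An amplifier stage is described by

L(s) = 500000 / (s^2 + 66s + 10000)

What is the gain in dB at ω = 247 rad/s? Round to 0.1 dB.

At s = jω = j247:
quadratic: (j247)² + 66·j247 + 10000 = -51009 + j16302 → |·| ≈ 53551, ∠ ≈ 162.28°
|L| = 500000 / 53551 ≈ 9.3369
Gain = 20 log₁₀(9.3369) ≈ 19.40 dB

19.4 dB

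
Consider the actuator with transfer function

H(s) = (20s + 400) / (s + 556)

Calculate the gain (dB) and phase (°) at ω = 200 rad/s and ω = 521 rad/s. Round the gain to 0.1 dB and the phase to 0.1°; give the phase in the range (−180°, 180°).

ω = 200: 16.7 dB, 64.5°; ω = 521: 22.7 dB, 44.7°

Substitute s = j200:
Numerator: 20(j200) + 400 = 400 + j4000
Denominator: (j200) + 556 = 556 + j200
|N| = √(400² + 4000²) ≈ 4020, ∠N ≈ 84.29°
|D| = √(556² + 200²) ≈ 590.88, ∠D ≈ 19.78°
|H| = 4020 / 590.88 ≈ 6.8034
Gain = 20 log₁₀(6.8034) ≈ 16.65 dB
∠H = 84.29° − 19.78° = 64.51°

Substitute s = j521:
Numerator: 20(j521) + 400 = 400 + j10420
Denominator: (j521) + 556 = 556 + j521
|N| = √(400² + 10420²) ≈ 10428, ∠N ≈ 87.80°
|D| = √(556² + 521²) ≈ 761.96, ∠D ≈ 43.14°
|H| = 10428 / 761.96 ≈ 13.686
Gain = 20 log₁₀(13.686) ≈ 22.73 dB
∠H = 87.80° − 43.14° = 44.66°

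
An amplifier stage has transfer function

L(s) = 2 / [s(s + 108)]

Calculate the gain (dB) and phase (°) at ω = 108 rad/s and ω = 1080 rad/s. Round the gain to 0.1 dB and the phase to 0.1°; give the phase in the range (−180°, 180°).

ω = 108: -78.3 dB, -135.0°; ω = 1080: -115.4 dB, -174.3°

At s = jω = j108:
pole (s+108): 108 + j108 → |·| = √(108²+108²) = √23328 ≈ 152.74, ∠ = arctan(108/108) ≈ 45.00°
pole at origin: |s| = 108, ∠ = 90.00° (in denominator)
|L| = 2 / 16496 ≈ 0.00012124
Gain = 20 log₁₀(0.00012124) ≈ -78.33 dB
∠L = 0.00° − 135.00° = -135.00°

At s = jω = j1080:
pole (s+108): 108 + j1080 → |·| = √(108²+1080²) = √1178064 ≈ 1085.4, ∠ = arctan(1080/108) ≈ 84.29°
pole at origin: |s| = 1080, ∠ = 90.00° (in denominator)
|L| = 2 / 1.1722e+06 ≈ 1.7062e-06
Gain = 20 log₁₀(1.7062e-06) ≈ -115.36 dB
∠L = 0.00° − 174.29° = -174.29°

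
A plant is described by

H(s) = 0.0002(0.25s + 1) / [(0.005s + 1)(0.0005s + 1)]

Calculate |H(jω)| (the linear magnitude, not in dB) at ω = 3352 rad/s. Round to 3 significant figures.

At ω = 3352 rad/s:
zero (1 + j3352·0.25) = 1 + j838 → |·| ≈ 838, ∠ ≈ 89.93°
pole (1 + j3352·0.005) = 1 + j16.76 → |·| ≈ 16.79, ∠ ≈ 86.59°
pole (1 + j3352·0.0005) = 1 + j1.676 → |·| ≈ 1.9517, ∠ ≈ 59.18°
|H| = 0.0002 · 838 / (16.79 · 1.9517) ≈ 0.0051146

0.00511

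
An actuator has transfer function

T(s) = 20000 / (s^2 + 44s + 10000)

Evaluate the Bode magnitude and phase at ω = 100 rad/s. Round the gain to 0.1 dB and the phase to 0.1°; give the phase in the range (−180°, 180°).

At s = jω = j100:
quadratic: (j100)² + 44·j100 + 10000 = 0 + j4400 → |·| ≈ 4400, ∠ ≈ 90.00°
|T| = 20000 / 4400 ≈ 4.5455
Gain = 20 log₁₀(4.5455) ≈ 13.15 dB
∠T = 0.00° − 90.00° = -90.00°

13.2 dB, -90.0°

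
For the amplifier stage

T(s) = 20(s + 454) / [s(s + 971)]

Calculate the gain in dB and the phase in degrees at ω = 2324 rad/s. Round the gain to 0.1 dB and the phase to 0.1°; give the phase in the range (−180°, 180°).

-41.8 dB, -78.4°

At s = jω = j2324:
zero (s+454): 454 + j2324 → |·| = √(454²+2324²) = √5607092 ≈ 2367.9, ∠ = arctan(2324/454) ≈ 78.95°
pole (s+971): 971 + j2324 → |·| = √(971²+2324²) = √6343817 ≈ 2518.7, ∠ = arctan(2324/971) ≈ 67.32°
pole at origin: |s| = 2324, ∠ = 90.00° (in denominator)
|T| = 20 · 2367.9 / 5.8535e+06 ≈ 0.0080905
Gain = 20 log₁₀(0.0080905) ≈ -41.84 dB
∠T = 78.95° − 157.32° = -78.37°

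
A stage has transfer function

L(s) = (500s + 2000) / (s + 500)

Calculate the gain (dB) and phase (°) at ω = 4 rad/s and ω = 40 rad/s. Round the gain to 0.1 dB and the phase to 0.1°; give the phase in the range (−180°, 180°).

Substitute s = j4:
Numerator: 500(j4) + 2000 = 2000 + j2000
Denominator: (j4) + 500 = 500 + j4
|N| = √(2000² + 2000²) ≈ 2828.4, ∠N ≈ 45.00°
|D| = √(500² + 4²) ≈ 500.02, ∠D ≈ 0.46°
|L| = 2828.4 / 500.02 ≈ 5.6566
Gain = 20 log₁₀(5.6566) ≈ 15.05 dB
∠L = 45.00° − 0.46° = 44.54°

Substitute s = j40:
Numerator: 500(j40) + 2000 = 2000 + j20000
Denominator: (j40) + 500 = 500 + j40
|N| = √(2000² + 20000²) ≈ 20100, ∠N ≈ 84.29°
|D| = √(500² + 40²) ≈ 501.6, ∠D ≈ 4.57°
|L| = 20100 / 501.6 ≈ 40.072
Gain = 20 log₁₀(40.072) ≈ 32.06 dB
∠L = 84.29° − 4.57° = 79.72°

ω = 4: 15.1 dB, 44.5°; ω = 40: 32.1 dB, 79.7°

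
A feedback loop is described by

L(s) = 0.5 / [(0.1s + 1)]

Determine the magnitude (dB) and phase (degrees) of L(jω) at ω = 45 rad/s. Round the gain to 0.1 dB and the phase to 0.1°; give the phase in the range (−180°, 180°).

-19.3 dB, -77.5°

At ω = 45 rad/s:
pole (1 + j45·0.1) = 1 + j4.5 → |·| ≈ 4.6098, ∠ ≈ 77.47°
|L| = 0.5 · 1 / (4.6098) ≈ 0.10846
Gain = 20 log₁₀(0.10846) ≈ -19.29 dB
∠L = (0°) − (77.47°) = -77.47°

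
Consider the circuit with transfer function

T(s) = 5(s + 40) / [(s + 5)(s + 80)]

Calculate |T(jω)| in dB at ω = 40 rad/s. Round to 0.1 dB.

At s = jω = j40:
zero (s+40): 40 + j40 → |·| = √(40²+40²) = √3200 ≈ 56.569, ∠ = arctan(40/40) ≈ 45.00°
pole (s+5): 5 + j40 → |·| = √(5²+40²) = √1625 ≈ 40.311, ∠ = arctan(40/5) ≈ 82.87°
pole (s+80): 80 + j40 → |·| = √(80²+40²) = √8000 ≈ 89.443, ∠ = arctan(40/80) ≈ 26.57°
|T| = 5 · 56.569 / 3605.5 ≈ 0.078448
Gain = 20 log₁₀(0.078448) ≈ -22.11 dB

-22.1 dB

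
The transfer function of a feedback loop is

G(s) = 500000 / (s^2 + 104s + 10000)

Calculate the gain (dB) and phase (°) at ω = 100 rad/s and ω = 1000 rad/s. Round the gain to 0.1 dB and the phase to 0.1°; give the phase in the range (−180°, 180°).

ω = 100: 33.6 dB, -90.0°; ω = 1000: -6.0 dB, -174.0°

At s = jω = j100:
quadratic: (j100)² + 104·j100 + 10000 = 0 + j10400 → |·| ≈ 10400, ∠ ≈ 90.00°
|G| = 500000 / 10400 ≈ 48.077
Gain = 20 log₁₀(48.077) ≈ 33.64 dB
∠G = 0.00° − 90.00° = -90.00°

At s = jω = j1000:
quadratic: (j1000)² + 104·j1000 + 10000 = -990000 + j104000 → |·| ≈ 9.9545e+05, ∠ ≈ 174.00°
|G| = 500000 / 9.9545e+05 ≈ 0.50229
Gain = 20 log₁₀(0.50229) ≈ -5.98 dB
∠G = 0.00° − 174.00° = -174.00°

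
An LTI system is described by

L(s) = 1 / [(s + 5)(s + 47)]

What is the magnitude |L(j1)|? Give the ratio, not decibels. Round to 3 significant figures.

At s = jω = j1:
pole (s+5): 5 + j1 → |·| = √(5²+1²) = √26 ≈ 5.099, ∠ = arctan(1/5) ≈ 11.31°
pole (s+47): 47 + j1 → |·| = √(47²+1²) = √2210 ≈ 47.011, ∠ = arctan(1/47) ≈ 1.22°
|L| = 1 / 239.71 ≈ 0.0041717

0.00417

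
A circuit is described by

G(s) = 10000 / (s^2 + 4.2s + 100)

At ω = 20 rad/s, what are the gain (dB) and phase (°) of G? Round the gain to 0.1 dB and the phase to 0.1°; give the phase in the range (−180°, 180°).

30.1 dB, -164.4°

At s = jω = j20:
quadratic: (j20)² + 4.2·j20 + 100 = -300 + j84 → |·| ≈ 311.54, ∠ ≈ 164.36°
|G| = 10000 / 311.54 ≈ 32.099
Gain = 20 log₁₀(32.099) ≈ 30.13 dB
∠G = 0.00° − 164.36° = -164.36°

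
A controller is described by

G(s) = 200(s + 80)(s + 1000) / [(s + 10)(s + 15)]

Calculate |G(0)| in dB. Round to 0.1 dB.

100.6 dB

G(0) = 200·80·1000 / (10·15) ≈ 1.0667e+05
20 log₁₀(1.0667e+05) ≈ 100.56 dB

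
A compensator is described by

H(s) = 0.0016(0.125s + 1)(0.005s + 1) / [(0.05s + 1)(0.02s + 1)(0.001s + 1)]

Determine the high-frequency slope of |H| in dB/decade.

Each pole contributes −20 dB/decade at high frequency; each zero contributes +20 dB/decade.
Net: 2 zero(s) − 3 pole(s) → -20 dB/decade.

-20 dB/decade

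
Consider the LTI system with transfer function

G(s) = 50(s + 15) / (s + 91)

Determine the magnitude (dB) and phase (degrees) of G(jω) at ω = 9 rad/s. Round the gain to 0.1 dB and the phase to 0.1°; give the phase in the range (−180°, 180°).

19.6 dB, 25.3°

At s = jω = j9:
zero (s+15): 15 + j9 → |·| = √(15²+9²) = √306 ≈ 17.493, ∠ = arctan(9/15) ≈ 30.96°
pole (s+91): 91 + j9 → |·| = √(91²+9²) = √8362 ≈ 91.444, ∠ = arctan(9/91) ≈ 5.65°
|G| = 50 · 17.493 / 91.444 ≈ 9.5649
Gain = 20 log₁₀(9.5649) ≈ 19.61 dB
∠G = 30.96° − 5.65° = 25.31°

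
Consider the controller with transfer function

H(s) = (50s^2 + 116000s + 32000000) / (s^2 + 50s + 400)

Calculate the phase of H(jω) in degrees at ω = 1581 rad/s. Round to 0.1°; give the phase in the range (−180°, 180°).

Substitute s = j1581:
Numerator: 50(j1581)^2 + 116000(j1581) + 32000000 = -92978050 + j183396000
Denominator: (j1581)^2 + 50(j1581) + 400 = -2499161 + j79050
|N| = √(92978050² + 183396000²) ≈ 2.0562e+08, ∠N ≈ 116.88°
|D| = √(2499161² + 79050²) ≈ 2.5004e+06, ∠D ≈ 178.19°
∠H = 116.88° − 178.19° = -61.31°

-61.3°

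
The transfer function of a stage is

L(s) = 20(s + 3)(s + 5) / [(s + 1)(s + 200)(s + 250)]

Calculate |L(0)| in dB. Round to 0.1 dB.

-44.4 dB

L(0) = 20·3·5 / (1·200·250) = 0.006
20 log₁₀(0.006) ≈ -44.44 dB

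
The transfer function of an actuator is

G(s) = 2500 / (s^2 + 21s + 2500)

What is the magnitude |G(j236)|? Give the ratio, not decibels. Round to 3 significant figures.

At s = jω = j236:
quadratic: (j236)² + 21·j236 + 2500 = -53196 + j4956 → |·| ≈ 53426, ∠ ≈ 174.68°
|G| = 2500 / 53426 ≈ 0.046794

0.0468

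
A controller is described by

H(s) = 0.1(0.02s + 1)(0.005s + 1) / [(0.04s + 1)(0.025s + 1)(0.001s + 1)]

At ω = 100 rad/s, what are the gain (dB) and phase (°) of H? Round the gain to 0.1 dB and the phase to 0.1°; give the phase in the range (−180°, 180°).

-33.0 dB, -59.9°

At ω = 100 rad/s:
zero (1 + j100·0.02) = 1 + j2 → |·| ≈ 2.2361, ∠ ≈ 63.43°
zero (1 + j100·0.005) = 1 + j0.5 → |·| ≈ 1.118, ∠ ≈ 26.57°
pole (1 + j100·0.04) = 1 + j4 → |·| ≈ 4.1231, ∠ ≈ 75.96°
pole (1 + j100·0.025) = 1 + j2.5 → |·| ≈ 2.6926, ∠ ≈ 68.20°
pole (1 + j100·0.001) = 1 + j0.1 → |·| ≈ 1.005, ∠ ≈ 5.71°
|H| = 0.1 · 2.2361 · 1.118 / (4.1231 · 2.6926 · 1.005) ≈ 0.022406
Gain = 20 log₁₀(0.022406) ≈ -32.99 dB
∠H = (63.43° + 26.57°) − (75.96° + 68.20° + 5.71°) = -59.87°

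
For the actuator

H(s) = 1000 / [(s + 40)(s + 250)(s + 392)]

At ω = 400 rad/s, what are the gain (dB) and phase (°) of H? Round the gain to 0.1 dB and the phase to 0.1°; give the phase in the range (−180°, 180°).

At s = jω = j400:
pole (s+40): 40 + j400 → |·| = √(40²+400²) = √161600 ≈ 402, ∠ = arctan(400/40) ≈ 84.29°
pole (s+250): 250 + j400 → |·| = √(250²+400²) = √222500 ≈ 471.7, ∠ = arctan(400/250) ≈ 57.99°
pole (s+392): 392 + j400 → |·| = √(392²+400²) = √313664 ≈ 560.06, ∠ = arctan(400/392) ≈ 45.58°
|H| = 1000 / 1.062e+08 ≈ 9.4162e-06
Gain = 20 log₁₀(9.4162e-06) ≈ -100.52 dB
∠H = 0.00° − 187.86° = -187.86° ≡ 172.14° (principal value)

-100.5 dB, 172.1°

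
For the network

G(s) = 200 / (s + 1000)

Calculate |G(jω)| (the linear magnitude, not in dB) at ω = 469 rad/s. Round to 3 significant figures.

0.181

At s = jω = j469:
pole (s+1000): 1000 + j469 → |·| = √(1000²+469²) = √1219961 ≈ 1104.5, ∠ = arctan(469/1000) ≈ 25.13°
|G| = 200 / 1104.5 ≈ 0.18108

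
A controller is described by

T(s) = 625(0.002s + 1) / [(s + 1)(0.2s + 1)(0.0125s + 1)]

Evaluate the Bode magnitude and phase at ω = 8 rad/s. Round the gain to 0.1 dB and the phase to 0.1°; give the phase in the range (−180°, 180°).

At ω = 8 rad/s:
zero (1 + j8·0.002) = 1 + j0.016 → |·| ≈ 1.0001, ∠ ≈ 0.92°
pole (1 + j8·1) = 1 + j8 → |·| ≈ 8.0623, ∠ ≈ 82.87°
pole (1 + j8·0.2) = 1 + j1.6 → |·| ≈ 1.8868, ∠ ≈ 57.99°
pole (1 + j8·0.0125) = 1 + j0.1 → |·| ≈ 1.005, ∠ ≈ 5.71°
|T| = 625 · 1.0001 / (8.0623 · 1.8868 · 1.005) ≈ 40.886
Gain = 20 log₁₀(40.886) ≈ 32.23 dB
∠T = (0.92°) − (82.87° + 57.99° + 5.71°) = -145.65°

32.2 dB, -145.7°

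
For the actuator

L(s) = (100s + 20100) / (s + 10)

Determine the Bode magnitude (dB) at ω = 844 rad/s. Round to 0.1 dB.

40.2 dB

Substitute s = j844:
Numerator: 100(j844) + 20100 = 20100 + j84400
Denominator: (j844) + 10 = 10 + j844
|N| = √(20100² + 84400²) ≈ 86760, ∠N ≈ 76.60°
|D| = √(10² + 844²) ≈ 844.06, ∠D ≈ 89.32°
|L| = 86760 / 844.06 ≈ 102.79
Gain = 20 log₁₀(102.79) ≈ 40.24 dB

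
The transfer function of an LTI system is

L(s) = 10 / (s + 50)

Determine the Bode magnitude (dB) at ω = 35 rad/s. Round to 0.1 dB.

-15.7 dB

Substitute s = j35:
Numerator: 10 = 10 + j0
Denominator: (j35) + 50 = 50 + j35
|N| = √(10² + 0²) ≈ 10, ∠N ≈ 0.00°
|D| = √(50² + 35²) ≈ 61.033, ∠D ≈ 34.99°
|L| = 10 / 61.033 ≈ 0.16385
Gain = 20 log₁₀(0.16385) ≈ -15.71 dB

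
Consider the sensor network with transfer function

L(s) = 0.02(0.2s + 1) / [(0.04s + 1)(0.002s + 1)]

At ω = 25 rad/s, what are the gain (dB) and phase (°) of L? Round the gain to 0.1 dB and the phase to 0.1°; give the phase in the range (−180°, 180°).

At ω = 25 rad/s:
zero (1 + j25·0.2) = 1 + j5 → |·| ≈ 5.099, ∠ ≈ 78.69°
pole (1 + j25·0.04) = 1 + j1 → |·| ≈ 1.4142, ∠ ≈ 45.00°
pole (1 + j25·0.002) = 1 + j0.05 → |·| ≈ 1.0012, ∠ ≈ 2.86°
|L| = 0.02 · 5.099 / (1.4142 · 1.0012) ≈ 0.072025
Gain = 20 log₁₀(0.072025) ≈ -22.85 dB
∠L = (78.69°) − (45.00° + 2.86°) = 30.83°

-22.9 dB, 30.8°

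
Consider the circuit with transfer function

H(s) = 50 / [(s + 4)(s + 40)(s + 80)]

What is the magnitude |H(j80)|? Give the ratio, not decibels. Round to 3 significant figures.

At s = jω = j80:
pole (s+4): 4 + j80 → |·| = √(4²+80²) = √6416 ≈ 80.1, ∠ = arctan(80/4) ≈ 87.14°
pole (s+40): 40 + j80 → |·| = √(40²+80²) = √8000 ≈ 89.443, ∠ = arctan(80/40) ≈ 63.43°
pole (s+80): 80 + j80 → |·| = √(80²+80²) = √12800 ≈ 113.14, ∠ = arctan(80/80) ≈ 45.00°
|H| = 50 / 8.1058e+05 ≈ 6.1684e-05

6.17e-05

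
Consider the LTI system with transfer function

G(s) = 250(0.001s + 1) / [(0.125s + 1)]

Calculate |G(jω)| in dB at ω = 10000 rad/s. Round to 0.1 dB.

At ω = 10000 rad/s:
zero (1 + j10000·0.001) = 1 + j10 → |·| ≈ 10.05, ∠ ≈ 84.29°
pole (1 + j10000·0.125) = 1 + j1250 → |·| ≈ 1250, ∠ ≈ 89.95°
|G| = 250 · 10.05 / (1250) ≈ 2.01
Gain = 20 log₁₀(2.01) ≈ 6.06 dB

6.1 dB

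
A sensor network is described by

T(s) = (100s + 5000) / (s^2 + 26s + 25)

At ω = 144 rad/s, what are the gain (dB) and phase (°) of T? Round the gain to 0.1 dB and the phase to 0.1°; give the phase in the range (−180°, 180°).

-2.8 dB, -98.9°

Substitute s = j144:
Numerator: 100(j144) + 5000 = 5000 + j14400
Denominator: (j144)^2 + 26(j144) + 25 = -20711 + j3744
|N| = √(5000² + 14400²) ≈ 15243, ∠N ≈ 70.85°
|D| = √(20711² + 3744²) ≈ 21047, ∠D ≈ 169.75°
|T| = 15243 / 21047 ≈ 0.72424
Gain = 20 log₁₀(0.72424) ≈ -2.80 dB
∠T = 70.85° − 169.75° = -98.90°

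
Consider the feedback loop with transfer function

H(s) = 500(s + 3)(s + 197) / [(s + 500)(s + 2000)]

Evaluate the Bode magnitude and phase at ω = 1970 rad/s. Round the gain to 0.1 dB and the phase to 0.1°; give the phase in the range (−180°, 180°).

At s = jω = j1970:
zero (s+3): 3 + j1970 → |·| = √(3²+1970²) = √3880909 ≈ 1970, ∠ = arctan(1970/3) ≈ 89.91°
zero (s+197): 197 + j1970 → |·| = √(197²+1970²) = √3919709 ≈ 1979.8, ∠ = arctan(1970/197) ≈ 84.29°
pole (s+500): 500 + j1970 → |·| = √(500²+1970²) = √4130900 ≈ 2032.5, ∠ = arctan(1970/500) ≈ 75.76°
pole (s+2000): 2000 + j1970 → |·| = √(2000²+1970²) = √7880900 ≈ 2807.3, ∠ = arctan(1970/2000) ≈ 44.57°
|H| = 500 · 3.9002e+06 / 5.7058e+06 ≈ 341.78
Gain = 20 log₁₀(341.78) ≈ 50.67 dB
∠H = 174.20° − 120.33° = 53.87°

50.7 dB, 53.9°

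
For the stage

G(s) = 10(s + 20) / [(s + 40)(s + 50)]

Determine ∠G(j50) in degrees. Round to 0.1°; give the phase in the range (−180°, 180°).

-28.1°

At s = jω = j50:
zero (s+20): 20 + j50 → |·| = √(20²+50²) = √2900 ≈ 53.852, ∠ = arctan(50/20) ≈ 68.20°
pole (s+40): 40 + j50 → |·| = √(40²+50²) = √4100 ≈ 64.031, ∠ = arctan(50/40) ≈ 51.34°
pole (s+50): 50 + j50 → |·| = √(50²+50²) = √5000 ≈ 70.711, ∠ = arctan(50/50) ≈ 45.00°
∠G = 68.20° − 96.34° = -28.14°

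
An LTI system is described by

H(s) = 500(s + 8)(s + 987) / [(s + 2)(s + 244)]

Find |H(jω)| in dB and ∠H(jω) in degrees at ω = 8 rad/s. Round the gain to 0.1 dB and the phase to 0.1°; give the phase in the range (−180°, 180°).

At s = jω = j8:
zero (s+8): 8 + j8 → |·| = √(8²+8²) = √128 ≈ 11.314, ∠ = arctan(8/8) ≈ 45.00°
zero (s+987): 987 + j8 → |·| = √(987²+8²) = √974233 ≈ 987.03, ∠ = arctan(8/987) ≈ 0.46°
pole (s+2): 2 + j8 → |·| = √(2²+8²) = √68 ≈ 8.2462, ∠ = arctan(8/2) ≈ 75.96°
pole (s+244): 244 + j8 → |·| = √(244²+8²) = √59600 ≈ 244.13, ∠ = arctan(8/244) ≈ 1.88°
|H| = 500 · 11167 / 2013.1 ≈ 2773.6
Gain = 20 log₁₀(2773.6) ≈ 68.86 dB
∠H = 45.46° − 77.84° = -32.38°

68.9 dB, -32.4°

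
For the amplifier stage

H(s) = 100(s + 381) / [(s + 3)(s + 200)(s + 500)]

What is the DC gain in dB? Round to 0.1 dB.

H(0) = 100·381 / (3·200·500) = 0.127
20 log₁₀(0.127) ≈ -17.92 dB

-17.9 dB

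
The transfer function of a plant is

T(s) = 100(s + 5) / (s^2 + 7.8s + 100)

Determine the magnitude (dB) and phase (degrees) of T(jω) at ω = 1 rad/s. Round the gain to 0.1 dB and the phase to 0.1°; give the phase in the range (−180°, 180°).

14.2 dB, 6.8°

At s = jω = j1:
zero (s+5): 5 + j1 → |·| = √(5²+1²) = √26 ≈ 5.099, ∠ = arctan(1/5) ≈ 11.31°
quadratic: (j1)² + 7.8·j1 + 100 = 99 + j7.8 → |·| ≈ 99.307, ∠ ≈ 4.50°
|T| = 100 · 5.099 / 99.307 ≈ 5.1346
Gain = 20 log₁₀(5.1346) ≈ 14.21 dB
∠T = 11.31° − 4.50° = 6.81°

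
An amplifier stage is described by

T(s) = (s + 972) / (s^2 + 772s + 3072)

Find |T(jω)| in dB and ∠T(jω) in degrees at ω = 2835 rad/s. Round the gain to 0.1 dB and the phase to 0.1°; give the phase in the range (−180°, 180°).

-68.9 dB, -93.7°

Substitute s = j2835:
Numerator: (j2835) + 972 = 972 + j2835
Denominator: (j2835)^2 + 772(j2835) + 3072 = -8034153 + j2188620
|N| = √(972² + 2835²) ≈ 2997, ∠N ≈ 71.08°
|D| = √(8034153² + 2188620²) ≈ 8.3269e+06, ∠D ≈ 164.76°
|T| = 2997 / 8.3269e+06 ≈ 0.00035992
Gain = 20 log₁₀(0.00035992) ≈ -68.88 dB
∠T = 71.08° − 164.76° = -93.68°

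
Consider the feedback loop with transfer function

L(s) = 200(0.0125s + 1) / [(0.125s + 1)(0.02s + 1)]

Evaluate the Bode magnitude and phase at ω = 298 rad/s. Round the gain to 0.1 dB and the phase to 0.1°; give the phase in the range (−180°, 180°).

10.7 dB, -94.0°

At ω = 298 rad/s:
zero (1 + j298·0.0125) = 1 + j3.725 → |·| ≈ 3.8569, ∠ ≈ 74.97°
pole (1 + j298·0.125) = 1 + j37.25 → |·| ≈ 37.263, ∠ ≈ 88.46°
pole (1 + j298·0.02) = 1 + j5.96 → |·| ≈ 6.0433, ∠ ≈ 80.48°
|L| = 200 · 3.8569 / (37.263 · 6.0433) ≈ 3.4254
Gain = 20 log₁₀(3.4254) ≈ 10.69 dB
∠L = (74.97°) − (88.46° + 80.48°) = -93.97°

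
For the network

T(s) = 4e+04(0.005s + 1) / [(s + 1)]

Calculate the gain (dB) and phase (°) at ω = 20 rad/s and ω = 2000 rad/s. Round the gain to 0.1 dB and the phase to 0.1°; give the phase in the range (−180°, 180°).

At ω = 20 rad/s:
zero (1 + j20·0.005) = 1 + j0.1 → |·| ≈ 1.005, ∠ ≈ 5.71°
pole (1 + j20·1) = 1 + j20 → |·| ≈ 20.025, ∠ ≈ 87.14°
|T| = 4e+04 · 1.005 / (20.025) ≈ 2007.5
Gain = 20 log₁₀(2007.5) ≈ 66.05 dB
∠T = (5.71°) − (87.14°) = -81.43°

At ω = 2000 rad/s:
zero (1 + j2000·0.005) = 1 + j10 → |·| ≈ 10.05, ∠ ≈ 84.29°
pole (1 + j2000·1) = 1 + j2000 → |·| ≈ 2000, ∠ ≈ 89.97°
|T| = 4e+04 · 10.05 / (2000) ≈ 201
Gain = 20 log₁₀(201) ≈ 46.06 dB
∠T = (84.29°) − (89.97°) = -5.68°

ω = 20: 66.1 dB, -81.4°; ω = 2000: 46.1 dB, -5.7°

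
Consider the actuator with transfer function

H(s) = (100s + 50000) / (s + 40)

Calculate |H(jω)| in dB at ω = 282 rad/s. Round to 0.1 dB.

46.1 dB

Substitute s = j282:
Numerator: 100(j282) + 50000 = 50000 + j28200
Denominator: (j282) + 40 = 40 + j282
|N| = √(50000² + 28200²) ≈ 57404, ∠N ≈ 29.42°
|D| = √(40² + 282²) ≈ 284.82, ∠D ≈ 81.93°
|H| = 57404 / 284.82 ≈ 201.54
Gain = 20 log₁₀(201.54) ≈ 46.09 dB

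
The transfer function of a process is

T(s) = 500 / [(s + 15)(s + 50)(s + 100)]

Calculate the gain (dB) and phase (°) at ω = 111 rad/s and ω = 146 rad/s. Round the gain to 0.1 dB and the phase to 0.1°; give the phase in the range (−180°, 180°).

ω = 111: -72.2 dB, 164.0°; ω = 146: -78.1 dB, 149.2°

At s = jω = j111:
pole (s+15): 15 + j111 → |·| = √(15²+111²) = √12546 ≈ 112.01, ∠ = arctan(111/15) ≈ 82.30°
pole (s+50): 50 + j111 → |·| = √(50²+111²) = √14821 ≈ 121.74, ∠ = arctan(111/50) ≈ 65.75°
pole (s+100): 100 + j111 → |·| = √(100²+111²) = √22321 ≈ 149.4, ∠ = arctan(111/100) ≈ 47.98°
|T| = 500 / 2.0372e+06 ≈ 0.00024543
Gain = 20 log₁₀(0.00024543) ≈ -72.20 dB
∠T = 0.00° − 196.03° = -196.03° ≡ 163.97° (principal value)

At s = jω = j146:
pole (s+15): 15 + j146 → |·| = √(15²+146²) = √21541 ≈ 146.77, ∠ = arctan(146/15) ≈ 84.13°
pole (s+50): 50 + j146 → |·| = √(50²+146²) = √23816 ≈ 154.32, ∠ = arctan(146/50) ≈ 71.10°
pole (s+100): 100 + j146 → |·| = √(100²+146²) = √31316 ≈ 176.96, ∠ = arctan(146/100) ≈ 55.59°
|T| = 500 / 4.0081e+06 ≈ 0.00012475
Gain = 20 log₁₀(0.00012475) ≈ -78.08 dB
∠T = 0.00° − 210.82° = -210.82° ≡ 149.18° (principal value)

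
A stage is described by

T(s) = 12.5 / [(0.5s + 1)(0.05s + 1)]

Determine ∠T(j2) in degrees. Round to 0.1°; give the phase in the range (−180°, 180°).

At ω = 2 rad/s:
pole (1 + j2·0.5) = 1 + j1 → |·| ≈ 1.4142, ∠ ≈ 45.00°
pole (1 + j2·0.05) = 1 + j0.1 → |·| ≈ 1.005, ∠ ≈ 5.71°
∠T = (0°) − (45.00° + 5.71°) = -50.71°

-50.7°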